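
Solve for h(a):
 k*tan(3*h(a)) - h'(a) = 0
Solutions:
 h(a) = -asin(C1*exp(3*a*k))/3 + pi/3
 h(a) = asin(C1*exp(3*a*k))/3


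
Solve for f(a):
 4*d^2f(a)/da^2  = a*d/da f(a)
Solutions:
 f(a) = C1 + C2*erfi(sqrt(2)*a/4)


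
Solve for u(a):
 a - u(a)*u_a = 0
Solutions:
 u(a) = -sqrt(C1 + a^2)
 u(a) = sqrt(C1 + a^2)


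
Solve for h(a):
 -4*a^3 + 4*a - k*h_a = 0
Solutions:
 h(a) = C1 - a^4/k + 2*a^2/k


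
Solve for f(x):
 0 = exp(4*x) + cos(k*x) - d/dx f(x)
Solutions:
 f(x) = C1 + exp(4*x)/4 + sin(k*x)/k


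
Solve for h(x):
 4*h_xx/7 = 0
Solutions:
 h(x) = C1 + C2*x


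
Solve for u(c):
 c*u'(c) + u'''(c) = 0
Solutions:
 u(c) = C1 + Integral(C2*airyai(-c) + C3*airybi(-c), c)


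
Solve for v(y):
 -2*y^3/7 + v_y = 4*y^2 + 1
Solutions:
 v(y) = C1 + y^4/14 + 4*y^3/3 + y


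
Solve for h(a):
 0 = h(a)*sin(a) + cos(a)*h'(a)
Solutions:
 h(a) = C1*cos(a)


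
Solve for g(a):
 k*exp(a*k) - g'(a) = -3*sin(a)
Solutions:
 g(a) = C1 + exp(a*k) - 3*cos(a)


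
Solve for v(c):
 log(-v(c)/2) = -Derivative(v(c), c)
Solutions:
 Integral(1/(log(-_y) - log(2)), (_y, v(c))) = C1 - c


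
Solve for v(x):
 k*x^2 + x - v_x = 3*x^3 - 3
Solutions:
 v(x) = C1 + k*x^3/3 - 3*x^4/4 + x^2/2 + 3*x


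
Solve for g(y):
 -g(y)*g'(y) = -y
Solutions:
 g(y) = -sqrt(C1 + y^2)
 g(y) = sqrt(C1 + y^2)


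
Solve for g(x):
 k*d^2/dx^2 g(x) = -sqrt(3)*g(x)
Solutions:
 g(x) = C1*exp(-3^(1/4)*x*sqrt(-1/k)) + C2*exp(3^(1/4)*x*sqrt(-1/k))


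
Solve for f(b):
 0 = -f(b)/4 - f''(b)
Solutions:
 f(b) = C1*sin(b/2) + C2*cos(b/2)


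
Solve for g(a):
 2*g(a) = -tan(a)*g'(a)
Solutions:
 g(a) = C1/sin(a)^2


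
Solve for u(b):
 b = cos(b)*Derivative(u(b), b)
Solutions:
 u(b) = C1 + Integral(b/cos(b), b)


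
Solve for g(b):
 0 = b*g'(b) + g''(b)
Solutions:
 g(b) = C1 + C2*erf(sqrt(2)*b/2)


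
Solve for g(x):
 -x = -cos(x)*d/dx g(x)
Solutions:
 g(x) = C1 + Integral(x/cos(x), x)


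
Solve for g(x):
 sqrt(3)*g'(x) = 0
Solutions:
 g(x) = C1


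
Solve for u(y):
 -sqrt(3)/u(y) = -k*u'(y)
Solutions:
 u(y) = -sqrt(C1 + 2*sqrt(3)*y/k)
 u(y) = sqrt(C1 + 2*sqrt(3)*y/k)


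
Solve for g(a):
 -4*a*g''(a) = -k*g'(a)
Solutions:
 g(a) = C1 + a^(re(k)/4 + 1)*(C2*sin(log(a)*Abs(im(k))/4) + C3*cos(log(a)*im(k)/4))


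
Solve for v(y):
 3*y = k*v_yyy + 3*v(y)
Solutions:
 v(y) = C1*exp(3^(1/3)*y*(-1/k)^(1/3)) + C2*exp(y*(-1/k)^(1/3)*(-3^(1/3) + 3^(5/6)*I)/2) + C3*exp(-y*(-1/k)^(1/3)*(3^(1/3) + 3^(5/6)*I)/2) + y


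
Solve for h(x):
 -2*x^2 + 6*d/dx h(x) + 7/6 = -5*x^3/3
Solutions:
 h(x) = C1 - 5*x^4/72 + x^3/9 - 7*x/36


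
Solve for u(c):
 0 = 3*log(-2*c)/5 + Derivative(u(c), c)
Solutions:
 u(c) = C1 - 3*c*log(-c)/5 + 3*c*(1 - log(2))/5


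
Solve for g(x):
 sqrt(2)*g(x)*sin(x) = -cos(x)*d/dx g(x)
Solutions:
 g(x) = C1*cos(x)^(sqrt(2))


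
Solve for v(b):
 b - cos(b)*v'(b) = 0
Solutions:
 v(b) = C1 + Integral(b/cos(b), b)


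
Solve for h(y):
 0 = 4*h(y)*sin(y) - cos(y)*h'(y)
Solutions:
 h(y) = C1/cos(y)^4


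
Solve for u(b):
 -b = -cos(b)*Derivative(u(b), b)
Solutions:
 u(b) = C1 + Integral(b/cos(b), b)


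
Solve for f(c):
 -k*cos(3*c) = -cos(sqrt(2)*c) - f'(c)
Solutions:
 f(c) = C1 + k*sin(3*c)/3 - sqrt(2)*sin(sqrt(2)*c)/2


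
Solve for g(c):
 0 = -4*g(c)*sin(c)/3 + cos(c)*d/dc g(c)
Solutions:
 g(c) = C1/cos(c)^(4/3)


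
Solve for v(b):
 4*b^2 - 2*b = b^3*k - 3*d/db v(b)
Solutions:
 v(b) = C1 + b^4*k/12 - 4*b^3/9 + b^2/3


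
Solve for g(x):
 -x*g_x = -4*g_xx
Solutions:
 g(x) = C1 + C2*erfi(sqrt(2)*x/4)


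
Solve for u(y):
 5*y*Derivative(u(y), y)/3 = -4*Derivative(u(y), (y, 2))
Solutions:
 u(y) = C1 + C2*erf(sqrt(30)*y/12)


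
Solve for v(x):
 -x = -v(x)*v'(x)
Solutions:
 v(x) = -sqrt(C1 + x^2)
 v(x) = sqrt(C1 + x^2)


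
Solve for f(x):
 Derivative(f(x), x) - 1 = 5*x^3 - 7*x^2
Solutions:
 f(x) = C1 + 5*x^4/4 - 7*x^3/3 + x


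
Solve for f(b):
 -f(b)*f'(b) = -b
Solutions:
 f(b) = -sqrt(C1 + b^2)
 f(b) = sqrt(C1 + b^2)


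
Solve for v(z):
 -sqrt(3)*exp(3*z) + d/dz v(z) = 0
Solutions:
 v(z) = C1 + sqrt(3)*exp(3*z)/3


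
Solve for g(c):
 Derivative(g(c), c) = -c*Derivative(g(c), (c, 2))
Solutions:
 g(c) = C1 + C2*log(c)


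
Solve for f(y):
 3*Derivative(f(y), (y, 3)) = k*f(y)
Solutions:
 f(y) = C1*exp(3^(2/3)*k^(1/3)*y/3) + C2*exp(k^(1/3)*y*(-3^(2/3) + 3*3^(1/6)*I)/6) + C3*exp(-k^(1/3)*y*(3^(2/3) + 3*3^(1/6)*I)/6)


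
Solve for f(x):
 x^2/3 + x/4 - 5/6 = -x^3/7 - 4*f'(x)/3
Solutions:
 f(x) = C1 - 3*x^4/112 - x^3/12 - 3*x^2/32 + 5*x/8


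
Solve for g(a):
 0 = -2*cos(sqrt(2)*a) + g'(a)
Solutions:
 g(a) = C1 + sqrt(2)*sin(sqrt(2)*a)


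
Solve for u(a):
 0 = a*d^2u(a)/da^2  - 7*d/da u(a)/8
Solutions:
 u(a) = C1 + C2*a^(15/8)


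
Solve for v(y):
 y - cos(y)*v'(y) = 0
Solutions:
 v(y) = C1 + Integral(y/cos(y), y)


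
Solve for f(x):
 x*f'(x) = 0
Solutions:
 f(x) = C1


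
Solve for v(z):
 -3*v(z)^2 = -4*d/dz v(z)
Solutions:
 v(z) = -4/(C1 + 3*z)


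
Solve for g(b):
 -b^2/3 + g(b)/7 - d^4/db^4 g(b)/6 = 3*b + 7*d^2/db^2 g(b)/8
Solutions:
 g(b) = C1*exp(-sqrt(14)*b*sqrt(-147 + sqrt(24297))/28) + C2*exp(sqrt(14)*b*sqrt(-147 + sqrt(24297))/28) + C3*sin(sqrt(14)*b*sqrt(147 + sqrt(24297))/28) + C4*cos(sqrt(14)*b*sqrt(147 + sqrt(24297))/28) + 7*b^2/3 + 21*b + 343/12


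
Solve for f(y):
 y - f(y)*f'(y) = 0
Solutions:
 f(y) = -sqrt(C1 + y^2)
 f(y) = sqrt(C1 + y^2)


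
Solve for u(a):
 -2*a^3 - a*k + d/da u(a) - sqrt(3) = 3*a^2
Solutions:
 u(a) = C1 + a^4/2 + a^3 + a^2*k/2 + sqrt(3)*a


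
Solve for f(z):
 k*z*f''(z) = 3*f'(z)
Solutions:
 f(z) = C1 + z^(((re(k) + 3)*re(k) + im(k)^2)/(re(k)^2 + im(k)^2))*(C2*sin(3*log(z)*Abs(im(k))/(re(k)^2 + im(k)^2)) + C3*cos(3*log(z)*im(k)/(re(k)^2 + im(k)^2)))


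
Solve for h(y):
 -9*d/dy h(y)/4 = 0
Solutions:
 h(y) = C1


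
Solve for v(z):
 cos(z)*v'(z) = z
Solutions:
 v(z) = C1 + Integral(z/cos(z), z)


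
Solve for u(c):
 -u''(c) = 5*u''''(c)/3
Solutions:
 u(c) = C1 + C2*c + C3*sin(sqrt(15)*c/5) + C4*cos(sqrt(15)*c/5)


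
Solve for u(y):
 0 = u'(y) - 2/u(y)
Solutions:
 u(y) = -sqrt(C1 + 4*y)
 u(y) = sqrt(C1 + 4*y)


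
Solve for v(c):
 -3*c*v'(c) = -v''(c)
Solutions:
 v(c) = C1 + C2*erfi(sqrt(6)*c/2)


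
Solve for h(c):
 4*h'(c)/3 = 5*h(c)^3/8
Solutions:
 h(c) = -4*sqrt(-1/(C1 + 15*c))
 h(c) = 4*sqrt(-1/(C1 + 15*c))


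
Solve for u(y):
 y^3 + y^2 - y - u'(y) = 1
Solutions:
 u(y) = C1 + y^4/4 + y^3/3 - y^2/2 - y


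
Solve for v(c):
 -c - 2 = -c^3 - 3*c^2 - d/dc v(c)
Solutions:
 v(c) = C1 - c^4/4 - c^3 + c^2/2 + 2*c


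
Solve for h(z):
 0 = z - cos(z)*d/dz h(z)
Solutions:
 h(z) = C1 + Integral(z/cos(z), z)


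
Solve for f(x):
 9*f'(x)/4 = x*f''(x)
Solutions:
 f(x) = C1 + C2*x^(13/4)


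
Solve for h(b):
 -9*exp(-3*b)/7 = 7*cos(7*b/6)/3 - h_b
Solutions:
 h(b) = C1 + 2*sin(7*b/6) - 3*exp(-3*b)/7


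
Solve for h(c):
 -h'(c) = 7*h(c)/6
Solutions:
 h(c) = C1*exp(-7*c/6)


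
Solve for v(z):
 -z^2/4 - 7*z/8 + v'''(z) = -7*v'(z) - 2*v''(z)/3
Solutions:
 v(z) = C1 + z^3/84 + 139*z^2/2352 - 265*z/12348 + (C2*sin(sqrt(62)*z/3) + C3*cos(sqrt(62)*z/3))*exp(-z/3)


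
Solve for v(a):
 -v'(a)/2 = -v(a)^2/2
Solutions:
 v(a) = -1/(C1 + a)


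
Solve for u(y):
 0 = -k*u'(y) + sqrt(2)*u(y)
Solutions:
 u(y) = C1*exp(sqrt(2)*y/k)


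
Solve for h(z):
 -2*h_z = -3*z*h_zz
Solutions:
 h(z) = C1 + C2*z^(5/3)


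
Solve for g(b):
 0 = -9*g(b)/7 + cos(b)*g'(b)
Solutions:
 g(b) = C1*(sin(b) + 1)^(9/14)/(sin(b) - 1)^(9/14)


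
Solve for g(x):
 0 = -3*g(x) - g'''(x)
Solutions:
 g(x) = C3*exp(-3^(1/3)*x) + (C1*sin(3^(5/6)*x/2) + C2*cos(3^(5/6)*x/2))*exp(3^(1/3)*x/2)


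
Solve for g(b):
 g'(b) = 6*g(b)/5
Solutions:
 g(b) = C1*exp(6*b/5)


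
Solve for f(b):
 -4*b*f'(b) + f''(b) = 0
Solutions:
 f(b) = C1 + C2*erfi(sqrt(2)*b)


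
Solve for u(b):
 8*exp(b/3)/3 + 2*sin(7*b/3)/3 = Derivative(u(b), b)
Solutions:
 u(b) = C1 + 8*exp(b/3) - 2*cos(7*b/3)/7


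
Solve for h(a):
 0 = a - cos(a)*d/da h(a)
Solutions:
 h(a) = C1 + Integral(a/cos(a), a)


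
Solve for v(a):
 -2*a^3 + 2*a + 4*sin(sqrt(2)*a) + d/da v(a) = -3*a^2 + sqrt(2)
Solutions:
 v(a) = C1 + a^4/2 - a^3 - a^2 + sqrt(2)*a + 2*sqrt(2)*cos(sqrt(2)*a)


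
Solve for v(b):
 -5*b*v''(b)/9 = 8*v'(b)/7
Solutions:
 v(b) = C1 + C2/b^(37/35)


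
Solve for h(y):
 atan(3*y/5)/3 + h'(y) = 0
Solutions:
 h(y) = C1 - y*atan(3*y/5)/3 + 5*log(9*y^2 + 25)/18


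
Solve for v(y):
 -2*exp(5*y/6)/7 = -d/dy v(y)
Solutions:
 v(y) = C1 + 12*exp(5*y/6)/35


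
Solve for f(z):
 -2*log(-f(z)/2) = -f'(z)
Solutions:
 -Integral(1/(log(-_y) - log(2)), (_y, f(z)))/2 = C1 - z


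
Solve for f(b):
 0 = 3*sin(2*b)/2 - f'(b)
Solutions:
 f(b) = C1 - 3*cos(2*b)/4


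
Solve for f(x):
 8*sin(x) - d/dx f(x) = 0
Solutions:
 f(x) = C1 - 8*cos(x)


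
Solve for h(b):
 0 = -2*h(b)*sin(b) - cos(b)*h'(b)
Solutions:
 h(b) = C1*cos(b)^2


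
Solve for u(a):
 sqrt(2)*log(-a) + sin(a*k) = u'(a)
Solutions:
 u(a) = C1 + sqrt(2)*a*(log(-a) - 1) + Piecewise((-cos(a*k)/k, Ne(k, 0)), (0, True))


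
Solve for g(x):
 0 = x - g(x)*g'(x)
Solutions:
 g(x) = -sqrt(C1 + x^2)
 g(x) = sqrt(C1 + x^2)


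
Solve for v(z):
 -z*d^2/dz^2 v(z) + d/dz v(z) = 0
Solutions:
 v(z) = C1 + C2*z^2


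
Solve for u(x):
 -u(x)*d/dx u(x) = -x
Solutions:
 u(x) = -sqrt(C1 + x^2)
 u(x) = sqrt(C1 + x^2)


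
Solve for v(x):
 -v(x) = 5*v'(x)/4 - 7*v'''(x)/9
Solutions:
 v(x) = C1*exp(-21^(1/3)*x*(5*21^(1/3)/(sqrt(4431) + 84)^(1/3) + (sqrt(4431) + 84)^(1/3))/28)*sin(3^(1/6)*7^(1/3)*x*(-3^(2/3)*(sqrt(4431) + 84)^(1/3) + 15*7^(1/3)/(sqrt(4431) + 84)^(1/3))/28) + C2*exp(-21^(1/3)*x*(5*21^(1/3)/(sqrt(4431) + 84)^(1/3) + (sqrt(4431) + 84)^(1/3))/28)*cos(3^(1/6)*7^(1/3)*x*(-3^(2/3)*(sqrt(4431) + 84)^(1/3) + 15*7^(1/3)/(sqrt(4431) + 84)^(1/3))/28) + C3*exp(21^(1/3)*x*(5*21^(1/3)/(sqrt(4431) + 84)^(1/3) + (sqrt(4431) + 84)^(1/3))/14)


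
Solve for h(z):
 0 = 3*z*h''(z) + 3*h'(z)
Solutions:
 h(z) = C1 + C2*log(z)


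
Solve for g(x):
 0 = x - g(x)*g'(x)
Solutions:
 g(x) = -sqrt(C1 + x^2)
 g(x) = sqrt(C1 + x^2)


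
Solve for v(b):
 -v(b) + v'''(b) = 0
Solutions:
 v(b) = C3*exp(b) + (C1*sin(sqrt(3)*b/2) + C2*cos(sqrt(3)*b/2))*exp(-b/2)


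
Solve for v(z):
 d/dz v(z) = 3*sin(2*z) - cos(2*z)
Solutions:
 v(z) = C1 - sin(2*z)/2 - 3*cos(2*z)/2


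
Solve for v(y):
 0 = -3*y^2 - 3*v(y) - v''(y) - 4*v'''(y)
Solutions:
 v(y) = C3*exp(-y) - y^2 + (C1*sin(sqrt(39)*y/8) + C2*cos(sqrt(39)*y/8))*exp(3*y/8) + 2/3


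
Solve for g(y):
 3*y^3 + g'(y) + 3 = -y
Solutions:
 g(y) = C1 - 3*y^4/4 - y^2/2 - 3*y


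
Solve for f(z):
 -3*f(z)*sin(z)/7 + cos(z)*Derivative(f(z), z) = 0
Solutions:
 f(z) = C1/cos(z)^(3/7)


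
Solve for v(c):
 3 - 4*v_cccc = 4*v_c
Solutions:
 v(c) = C1 + C4*exp(-c) + 3*c/4 + (C2*sin(sqrt(3)*c/2) + C3*cos(sqrt(3)*c/2))*exp(c/2)


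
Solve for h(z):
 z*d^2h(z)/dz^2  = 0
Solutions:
 h(z) = C1 + C2*z


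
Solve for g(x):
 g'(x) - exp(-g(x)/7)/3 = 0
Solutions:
 g(x) = 7*log(C1 + x/21)


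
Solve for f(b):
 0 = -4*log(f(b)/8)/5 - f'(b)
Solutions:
 -5*Integral(1/(-log(_y) + 3*log(2)), (_y, f(b)))/4 = C1 - b


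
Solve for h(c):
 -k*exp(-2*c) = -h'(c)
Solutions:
 h(c) = C1 - k*exp(-2*c)/2


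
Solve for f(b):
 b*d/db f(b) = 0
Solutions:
 f(b) = C1


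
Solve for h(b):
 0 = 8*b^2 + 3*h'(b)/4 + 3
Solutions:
 h(b) = C1 - 32*b^3/9 - 4*b


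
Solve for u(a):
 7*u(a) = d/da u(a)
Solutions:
 u(a) = C1*exp(7*a)


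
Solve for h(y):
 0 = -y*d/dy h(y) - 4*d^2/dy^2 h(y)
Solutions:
 h(y) = C1 + C2*erf(sqrt(2)*y/4)


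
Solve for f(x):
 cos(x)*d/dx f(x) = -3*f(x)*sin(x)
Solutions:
 f(x) = C1*cos(x)^3


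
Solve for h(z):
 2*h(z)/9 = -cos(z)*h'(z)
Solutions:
 h(z) = C1*(sin(z) - 1)^(1/9)/(sin(z) + 1)^(1/9)


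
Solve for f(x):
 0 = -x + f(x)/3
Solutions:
 f(x) = 3*x


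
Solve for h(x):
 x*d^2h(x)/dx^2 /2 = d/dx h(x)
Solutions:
 h(x) = C1 + C2*x^3


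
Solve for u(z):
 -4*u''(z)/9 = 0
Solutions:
 u(z) = C1 + C2*z


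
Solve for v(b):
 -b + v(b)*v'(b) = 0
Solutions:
 v(b) = -sqrt(C1 + b^2)
 v(b) = sqrt(C1 + b^2)


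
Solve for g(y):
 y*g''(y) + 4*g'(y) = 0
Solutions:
 g(y) = C1 + C2/y^3


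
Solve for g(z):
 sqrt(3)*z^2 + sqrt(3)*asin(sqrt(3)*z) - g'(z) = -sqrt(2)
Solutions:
 g(z) = C1 + sqrt(3)*z^3/3 + sqrt(2)*z + sqrt(3)*(z*asin(sqrt(3)*z) + sqrt(3)*sqrt(1 - 3*z^2)/3)


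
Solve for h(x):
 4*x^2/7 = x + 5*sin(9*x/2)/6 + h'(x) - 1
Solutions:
 h(x) = C1 + 4*x^3/21 - x^2/2 + x + 5*cos(9*x/2)/27


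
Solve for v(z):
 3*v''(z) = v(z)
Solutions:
 v(z) = C1*exp(-sqrt(3)*z/3) + C2*exp(sqrt(3)*z/3)


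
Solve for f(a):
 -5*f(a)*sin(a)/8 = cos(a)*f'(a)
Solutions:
 f(a) = C1*cos(a)^(5/8)


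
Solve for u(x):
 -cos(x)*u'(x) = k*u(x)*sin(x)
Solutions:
 u(x) = C1*exp(k*log(cos(x)))


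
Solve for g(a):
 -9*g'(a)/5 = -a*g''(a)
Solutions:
 g(a) = C1 + C2*a^(14/5)


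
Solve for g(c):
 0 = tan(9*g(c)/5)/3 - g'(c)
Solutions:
 g(c) = -5*asin(C1*exp(3*c/5))/9 + 5*pi/9
 g(c) = 5*asin(C1*exp(3*c/5))/9


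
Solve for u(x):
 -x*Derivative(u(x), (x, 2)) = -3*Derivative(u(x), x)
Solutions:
 u(x) = C1 + C2*x^4


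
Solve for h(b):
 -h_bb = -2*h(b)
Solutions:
 h(b) = C1*exp(-sqrt(2)*b) + C2*exp(sqrt(2)*b)


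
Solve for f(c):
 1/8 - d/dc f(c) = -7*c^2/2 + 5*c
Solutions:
 f(c) = C1 + 7*c^3/6 - 5*c^2/2 + c/8


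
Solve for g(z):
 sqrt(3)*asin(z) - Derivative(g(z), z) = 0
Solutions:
 g(z) = C1 + sqrt(3)*(z*asin(z) + sqrt(1 - z^2))


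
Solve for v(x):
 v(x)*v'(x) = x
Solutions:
 v(x) = -sqrt(C1 + x^2)
 v(x) = sqrt(C1 + x^2)


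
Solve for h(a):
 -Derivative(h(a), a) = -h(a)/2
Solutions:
 h(a) = C1*exp(a/2)


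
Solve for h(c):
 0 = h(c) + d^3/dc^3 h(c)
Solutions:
 h(c) = C3*exp(-c) + (C1*sin(sqrt(3)*c/2) + C2*cos(sqrt(3)*c/2))*exp(c/2)


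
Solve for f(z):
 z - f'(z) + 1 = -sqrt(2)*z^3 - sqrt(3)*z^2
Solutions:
 f(z) = C1 + sqrt(2)*z^4/4 + sqrt(3)*z^3/3 + z^2/2 + z


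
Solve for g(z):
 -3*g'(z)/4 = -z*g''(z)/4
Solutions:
 g(z) = C1 + C2*z^4


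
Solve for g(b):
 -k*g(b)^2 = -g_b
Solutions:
 g(b) = -1/(C1 + b*k)


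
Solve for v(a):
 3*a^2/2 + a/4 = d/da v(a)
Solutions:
 v(a) = C1 + a^3/2 + a^2/8


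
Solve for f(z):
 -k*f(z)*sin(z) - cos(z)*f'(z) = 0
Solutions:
 f(z) = C1*exp(k*log(cos(z)))


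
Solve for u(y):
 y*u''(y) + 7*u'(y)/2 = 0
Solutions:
 u(y) = C1 + C2/y^(5/2)


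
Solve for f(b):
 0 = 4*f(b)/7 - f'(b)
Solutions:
 f(b) = C1*exp(4*b/7)


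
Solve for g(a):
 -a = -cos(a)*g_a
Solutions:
 g(a) = C1 + Integral(a/cos(a), a)


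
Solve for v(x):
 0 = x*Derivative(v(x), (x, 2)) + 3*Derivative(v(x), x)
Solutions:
 v(x) = C1 + C2/x^2


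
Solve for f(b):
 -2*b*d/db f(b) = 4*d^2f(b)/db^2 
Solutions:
 f(b) = C1 + C2*erf(b/2)


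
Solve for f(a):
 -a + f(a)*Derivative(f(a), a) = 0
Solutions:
 f(a) = -sqrt(C1 + a^2)
 f(a) = sqrt(C1 + a^2)


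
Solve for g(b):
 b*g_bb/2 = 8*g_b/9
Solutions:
 g(b) = C1 + C2*b^(25/9)


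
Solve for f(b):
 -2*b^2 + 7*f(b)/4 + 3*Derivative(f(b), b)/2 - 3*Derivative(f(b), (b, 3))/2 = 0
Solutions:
 f(b) = C1*exp(-6^(1/3)*b*(2*6^(1/3)/(sqrt(393) + 21)^(1/3) + (sqrt(393) + 21)^(1/3))/12)*sin(2^(1/3)*3^(1/6)*b*(-3^(2/3)*(sqrt(393) + 21)^(1/3) + 6*2^(1/3)/(sqrt(393) + 21)^(1/3))/12) + C2*exp(-6^(1/3)*b*(2*6^(1/3)/(sqrt(393) + 21)^(1/3) + (sqrt(393) + 21)^(1/3))/12)*cos(2^(1/3)*3^(1/6)*b*(-3^(2/3)*(sqrt(393) + 21)^(1/3) + 6*2^(1/3)/(sqrt(393) + 21)^(1/3))/12) + C3*exp(6^(1/3)*b*(2*6^(1/3)/(sqrt(393) + 21)^(1/3) + (sqrt(393) + 21)^(1/3))/6) + 8*b^2/7 - 96*b/49 + 576/343


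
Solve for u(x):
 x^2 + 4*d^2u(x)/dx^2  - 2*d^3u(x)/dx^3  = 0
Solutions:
 u(x) = C1 + C2*x + C3*exp(2*x) - x^4/48 - x^3/24 - x^2/16


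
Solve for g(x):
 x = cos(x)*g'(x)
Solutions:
 g(x) = C1 + Integral(x/cos(x), x)


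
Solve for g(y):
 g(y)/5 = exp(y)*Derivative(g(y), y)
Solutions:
 g(y) = C1*exp(-exp(-y)/5)


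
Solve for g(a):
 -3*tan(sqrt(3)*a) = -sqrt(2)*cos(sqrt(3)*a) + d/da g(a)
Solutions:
 g(a) = C1 + sqrt(3)*log(cos(sqrt(3)*a)) + sqrt(6)*sin(sqrt(3)*a)/3


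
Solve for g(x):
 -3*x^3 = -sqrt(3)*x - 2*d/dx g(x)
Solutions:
 g(x) = C1 + 3*x^4/8 - sqrt(3)*x^2/4


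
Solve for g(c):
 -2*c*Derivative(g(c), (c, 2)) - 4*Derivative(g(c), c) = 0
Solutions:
 g(c) = C1 + C2/c


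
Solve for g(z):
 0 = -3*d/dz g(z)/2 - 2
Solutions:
 g(z) = C1 - 4*z/3


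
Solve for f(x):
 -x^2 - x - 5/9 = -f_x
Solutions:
 f(x) = C1 + x^3/3 + x^2/2 + 5*x/9


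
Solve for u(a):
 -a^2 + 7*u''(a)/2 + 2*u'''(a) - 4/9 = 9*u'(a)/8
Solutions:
 u(a) = C1 + C2*exp(a*(-7 + sqrt(85))/8) + C3*exp(-a*(7 + sqrt(85))/8) - 8*a^3/27 - 224*a^2/81 - 15136*a/729


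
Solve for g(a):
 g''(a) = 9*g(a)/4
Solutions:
 g(a) = C1*exp(-3*a/2) + C2*exp(3*a/2)


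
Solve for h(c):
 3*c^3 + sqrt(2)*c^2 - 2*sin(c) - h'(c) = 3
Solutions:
 h(c) = C1 + 3*c^4/4 + sqrt(2)*c^3/3 - 3*c + 2*cos(c)


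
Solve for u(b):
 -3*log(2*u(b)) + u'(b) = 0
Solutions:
 -Integral(1/(log(_y) + log(2)), (_y, u(b)))/3 = C1 - b


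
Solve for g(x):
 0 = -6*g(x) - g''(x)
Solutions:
 g(x) = C1*sin(sqrt(6)*x) + C2*cos(sqrt(6)*x)


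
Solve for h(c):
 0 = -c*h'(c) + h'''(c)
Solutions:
 h(c) = C1 + Integral(C2*airyai(c) + C3*airybi(c), c)


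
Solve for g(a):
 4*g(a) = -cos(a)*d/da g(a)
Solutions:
 g(a) = C1*(sin(a)^2 - 2*sin(a) + 1)/(sin(a)^2 + 2*sin(a) + 1)


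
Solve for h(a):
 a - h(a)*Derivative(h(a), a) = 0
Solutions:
 h(a) = -sqrt(C1 + a^2)
 h(a) = sqrt(C1 + a^2)


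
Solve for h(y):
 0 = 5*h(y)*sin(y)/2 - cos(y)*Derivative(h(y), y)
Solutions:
 h(y) = C1/cos(y)^(5/2)


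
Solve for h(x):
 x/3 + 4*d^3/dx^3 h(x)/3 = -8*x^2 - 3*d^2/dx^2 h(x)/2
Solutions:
 h(x) = C1 + C2*x + C3*exp(-9*x/8) - 4*x^4/9 + 125*x^3/81 - 1000*x^2/243


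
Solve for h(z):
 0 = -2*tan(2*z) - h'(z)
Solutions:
 h(z) = C1 + log(cos(2*z))


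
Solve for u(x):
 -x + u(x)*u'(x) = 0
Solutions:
 u(x) = -sqrt(C1 + x^2)
 u(x) = sqrt(C1 + x^2)


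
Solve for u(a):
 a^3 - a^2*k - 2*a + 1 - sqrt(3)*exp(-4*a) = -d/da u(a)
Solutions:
 u(a) = C1 - a^4/4 + a^3*k/3 + a^2 - a - sqrt(3)*exp(-4*a)/4


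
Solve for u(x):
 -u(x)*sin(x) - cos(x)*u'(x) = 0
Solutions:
 u(x) = C1*cos(x)


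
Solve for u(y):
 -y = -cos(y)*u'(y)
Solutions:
 u(y) = C1 + Integral(y/cos(y), y)


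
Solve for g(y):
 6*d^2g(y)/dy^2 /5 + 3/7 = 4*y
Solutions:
 g(y) = C1 + C2*y + 5*y^3/9 - 5*y^2/28


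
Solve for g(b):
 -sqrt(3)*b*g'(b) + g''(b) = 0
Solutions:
 g(b) = C1 + C2*erfi(sqrt(2)*3^(1/4)*b/2)


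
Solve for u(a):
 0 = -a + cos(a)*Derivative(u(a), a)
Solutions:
 u(a) = C1 + Integral(a/cos(a), a)


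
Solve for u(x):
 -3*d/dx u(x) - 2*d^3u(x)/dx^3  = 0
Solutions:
 u(x) = C1 + C2*sin(sqrt(6)*x/2) + C3*cos(sqrt(6)*x/2)


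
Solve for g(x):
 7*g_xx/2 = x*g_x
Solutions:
 g(x) = C1 + C2*erfi(sqrt(7)*x/7)


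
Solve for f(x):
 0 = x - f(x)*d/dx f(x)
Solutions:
 f(x) = -sqrt(C1 + x^2)
 f(x) = sqrt(C1 + x^2)


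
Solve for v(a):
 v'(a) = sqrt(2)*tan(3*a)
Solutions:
 v(a) = C1 - sqrt(2)*log(cos(3*a))/3


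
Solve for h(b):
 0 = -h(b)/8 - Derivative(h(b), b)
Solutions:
 h(b) = C1*exp(-b/8)


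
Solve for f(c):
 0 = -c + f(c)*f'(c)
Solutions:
 f(c) = -sqrt(C1 + c^2)
 f(c) = sqrt(C1 + c^2)


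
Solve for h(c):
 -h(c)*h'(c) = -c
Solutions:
 h(c) = -sqrt(C1 + c^2)
 h(c) = sqrt(C1 + c^2)


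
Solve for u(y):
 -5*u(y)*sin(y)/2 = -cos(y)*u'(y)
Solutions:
 u(y) = C1/cos(y)^(5/2)


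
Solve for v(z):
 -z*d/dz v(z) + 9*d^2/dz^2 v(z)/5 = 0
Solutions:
 v(z) = C1 + C2*erfi(sqrt(10)*z/6)


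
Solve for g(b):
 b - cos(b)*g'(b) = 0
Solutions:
 g(b) = C1 + Integral(b/cos(b), b)


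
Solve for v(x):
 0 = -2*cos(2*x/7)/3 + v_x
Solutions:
 v(x) = C1 + 7*sin(2*x/7)/3


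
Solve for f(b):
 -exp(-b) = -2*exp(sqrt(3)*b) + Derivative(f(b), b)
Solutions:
 f(b) = C1 + 2*sqrt(3)*exp(sqrt(3)*b)/3 + exp(-b)


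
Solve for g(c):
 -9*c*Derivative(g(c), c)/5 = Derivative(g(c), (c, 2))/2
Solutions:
 g(c) = C1 + C2*erf(3*sqrt(5)*c/5)


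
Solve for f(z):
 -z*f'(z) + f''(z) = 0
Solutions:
 f(z) = C1 + C2*erfi(sqrt(2)*z/2)


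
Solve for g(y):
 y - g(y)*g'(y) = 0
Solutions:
 g(y) = -sqrt(C1 + y^2)
 g(y) = sqrt(C1 + y^2)


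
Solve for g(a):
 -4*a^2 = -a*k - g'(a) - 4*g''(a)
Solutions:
 g(a) = C1 + C2*exp(-a/4) + 4*a^3/3 - a^2*k/2 - 16*a^2 + 4*a*k + 128*a


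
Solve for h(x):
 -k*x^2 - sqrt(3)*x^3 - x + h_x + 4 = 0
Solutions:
 h(x) = C1 + k*x^3/3 + sqrt(3)*x^4/4 + x^2/2 - 4*x


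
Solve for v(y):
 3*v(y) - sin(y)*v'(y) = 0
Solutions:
 v(y) = C1*(cos(y) - 1)^(3/2)/(cos(y) + 1)^(3/2)


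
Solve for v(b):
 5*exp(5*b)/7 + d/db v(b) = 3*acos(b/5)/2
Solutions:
 v(b) = C1 + 3*b*acos(b/5)/2 - 3*sqrt(25 - b^2)/2 - exp(5*b)/7


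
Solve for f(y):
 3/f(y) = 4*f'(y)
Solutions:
 f(y) = -sqrt(C1 + 6*y)/2
 f(y) = sqrt(C1 + 6*y)/2


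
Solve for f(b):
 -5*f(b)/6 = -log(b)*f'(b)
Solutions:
 f(b) = C1*exp(5*li(b)/6)


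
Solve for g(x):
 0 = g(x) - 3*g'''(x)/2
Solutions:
 g(x) = C3*exp(2^(1/3)*3^(2/3)*x/3) + (C1*sin(2^(1/3)*3^(1/6)*x/2) + C2*cos(2^(1/3)*3^(1/6)*x/2))*exp(-2^(1/3)*3^(2/3)*x/6)


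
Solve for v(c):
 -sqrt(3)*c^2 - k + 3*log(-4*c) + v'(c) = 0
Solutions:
 v(c) = C1 + sqrt(3)*c^3/3 + c*(k - 6*log(2) + 3) - 3*c*log(-c)


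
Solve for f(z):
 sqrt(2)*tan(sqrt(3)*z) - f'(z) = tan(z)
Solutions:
 f(z) = C1 + log(cos(z)) - sqrt(6)*log(cos(sqrt(3)*z))/3


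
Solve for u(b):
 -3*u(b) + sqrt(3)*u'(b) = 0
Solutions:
 u(b) = C1*exp(sqrt(3)*b)


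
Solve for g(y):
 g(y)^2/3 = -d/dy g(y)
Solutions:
 g(y) = 3/(C1 + y)


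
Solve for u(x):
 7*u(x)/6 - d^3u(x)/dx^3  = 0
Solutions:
 u(x) = C3*exp(6^(2/3)*7^(1/3)*x/6) + (C1*sin(2^(2/3)*3^(1/6)*7^(1/3)*x/4) + C2*cos(2^(2/3)*3^(1/6)*7^(1/3)*x/4))*exp(-6^(2/3)*7^(1/3)*x/12)


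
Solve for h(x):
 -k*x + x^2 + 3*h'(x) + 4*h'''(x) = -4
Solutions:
 h(x) = C1 + C2*sin(sqrt(3)*x/2) + C3*cos(sqrt(3)*x/2) + k*x^2/6 - x^3/9 - 4*x/9


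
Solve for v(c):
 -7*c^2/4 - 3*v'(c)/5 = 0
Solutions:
 v(c) = C1 - 35*c^3/36


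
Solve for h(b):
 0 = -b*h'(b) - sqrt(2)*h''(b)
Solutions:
 h(b) = C1 + C2*erf(2^(1/4)*b/2)


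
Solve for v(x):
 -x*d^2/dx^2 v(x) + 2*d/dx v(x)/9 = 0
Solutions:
 v(x) = C1 + C2*x^(11/9)


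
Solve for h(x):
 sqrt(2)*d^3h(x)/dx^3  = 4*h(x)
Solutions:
 h(x) = C3*exp(sqrt(2)*x) + (C1*sin(sqrt(6)*x/2) + C2*cos(sqrt(6)*x/2))*exp(-sqrt(2)*x/2)


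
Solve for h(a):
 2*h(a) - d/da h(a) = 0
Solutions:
 h(a) = C1*exp(2*a)


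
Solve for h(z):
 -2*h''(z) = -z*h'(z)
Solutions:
 h(z) = C1 + C2*erfi(z/2)


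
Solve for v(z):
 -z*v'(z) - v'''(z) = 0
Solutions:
 v(z) = C1 + Integral(C2*airyai(-z) + C3*airybi(-z), z)


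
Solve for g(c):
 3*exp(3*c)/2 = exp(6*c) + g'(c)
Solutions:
 g(c) = C1 - exp(6*c)/6 + exp(3*c)/2


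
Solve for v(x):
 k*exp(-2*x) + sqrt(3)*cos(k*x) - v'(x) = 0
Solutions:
 v(x) = C1 - k*exp(-2*x)/2 + sqrt(3)*sin(k*x)/k


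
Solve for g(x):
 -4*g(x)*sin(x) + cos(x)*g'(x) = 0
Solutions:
 g(x) = C1/cos(x)^4


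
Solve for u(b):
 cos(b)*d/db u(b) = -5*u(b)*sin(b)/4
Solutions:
 u(b) = C1*cos(b)^(5/4)


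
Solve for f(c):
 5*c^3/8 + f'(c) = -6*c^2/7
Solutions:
 f(c) = C1 - 5*c^4/32 - 2*c^3/7


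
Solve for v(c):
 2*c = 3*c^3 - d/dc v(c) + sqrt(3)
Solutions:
 v(c) = C1 + 3*c^4/4 - c^2 + sqrt(3)*c


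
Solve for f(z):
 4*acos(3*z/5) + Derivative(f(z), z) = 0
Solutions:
 f(z) = C1 - 4*z*acos(3*z/5) + 4*sqrt(25 - 9*z^2)/3


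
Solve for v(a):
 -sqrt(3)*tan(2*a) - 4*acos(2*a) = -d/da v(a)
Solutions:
 v(a) = C1 + 4*a*acos(2*a) - 2*sqrt(1 - 4*a^2) - sqrt(3)*log(cos(2*a))/2


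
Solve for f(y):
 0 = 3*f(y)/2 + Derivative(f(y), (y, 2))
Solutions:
 f(y) = C1*sin(sqrt(6)*y/2) + C2*cos(sqrt(6)*y/2)


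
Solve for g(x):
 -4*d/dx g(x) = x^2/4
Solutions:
 g(x) = C1 - x^3/48


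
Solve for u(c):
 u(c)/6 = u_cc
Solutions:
 u(c) = C1*exp(-sqrt(6)*c/6) + C2*exp(sqrt(6)*c/6)


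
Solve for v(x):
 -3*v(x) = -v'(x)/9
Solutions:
 v(x) = C1*exp(27*x)


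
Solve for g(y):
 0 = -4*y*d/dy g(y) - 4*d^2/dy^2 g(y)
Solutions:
 g(y) = C1 + C2*erf(sqrt(2)*y/2)


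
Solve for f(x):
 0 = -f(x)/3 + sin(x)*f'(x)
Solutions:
 f(x) = C1*(cos(x) - 1)^(1/6)/(cos(x) + 1)^(1/6)


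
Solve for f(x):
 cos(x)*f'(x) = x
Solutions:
 f(x) = C1 + Integral(x/cos(x), x)


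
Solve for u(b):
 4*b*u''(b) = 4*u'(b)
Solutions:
 u(b) = C1 + C2*b^2


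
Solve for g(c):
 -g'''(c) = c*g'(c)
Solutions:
 g(c) = C1 + Integral(C2*airyai(-c) + C3*airybi(-c), c)


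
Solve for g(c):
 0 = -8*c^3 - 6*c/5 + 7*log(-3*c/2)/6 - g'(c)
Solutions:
 g(c) = C1 - 2*c^4 - 3*c^2/5 + 7*c*log(-c)/6 + 7*c*(-1 - log(2) + log(3))/6


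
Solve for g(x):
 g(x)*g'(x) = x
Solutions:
 g(x) = -sqrt(C1 + x^2)
 g(x) = sqrt(C1 + x^2)


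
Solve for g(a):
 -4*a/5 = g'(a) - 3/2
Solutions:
 g(a) = C1 - 2*a^2/5 + 3*a/2


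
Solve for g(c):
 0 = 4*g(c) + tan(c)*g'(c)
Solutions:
 g(c) = C1/sin(c)^4


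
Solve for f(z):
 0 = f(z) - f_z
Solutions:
 f(z) = C1*exp(z)


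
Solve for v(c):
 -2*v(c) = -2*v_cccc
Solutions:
 v(c) = C1*exp(-c) + C2*exp(c) + C3*sin(c) + C4*cos(c)


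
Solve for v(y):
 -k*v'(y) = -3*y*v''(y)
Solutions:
 v(y) = C1 + y^(re(k)/3 + 1)*(C2*sin(log(y)*Abs(im(k))/3) + C3*cos(log(y)*im(k)/3))


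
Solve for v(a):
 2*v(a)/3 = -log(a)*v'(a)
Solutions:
 v(a) = C1*exp(-2*li(a)/3)


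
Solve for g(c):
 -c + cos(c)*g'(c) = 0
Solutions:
 g(c) = C1 + Integral(c/cos(c), c)


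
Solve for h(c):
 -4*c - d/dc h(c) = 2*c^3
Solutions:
 h(c) = C1 - c^4/2 - 2*c^2


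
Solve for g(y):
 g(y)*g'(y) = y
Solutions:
 g(y) = -sqrt(C1 + y^2)
 g(y) = sqrt(C1 + y^2)


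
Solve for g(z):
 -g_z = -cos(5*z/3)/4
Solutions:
 g(z) = C1 + 3*sin(5*z/3)/20


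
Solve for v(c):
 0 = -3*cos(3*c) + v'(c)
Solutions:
 v(c) = C1 + sin(3*c)


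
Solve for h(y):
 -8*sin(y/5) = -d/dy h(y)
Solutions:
 h(y) = C1 - 40*cos(y/5)


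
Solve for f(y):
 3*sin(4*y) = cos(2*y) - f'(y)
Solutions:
 f(y) = C1 + sin(2*y)/2 + 3*cos(4*y)/4


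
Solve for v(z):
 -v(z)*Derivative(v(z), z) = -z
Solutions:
 v(z) = -sqrt(C1 + z^2)
 v(z) = sqrt(C1 + z^2)


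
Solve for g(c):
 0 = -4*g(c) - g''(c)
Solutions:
 g(c) = C1*sin(2*c) + C2*cos(2*c)


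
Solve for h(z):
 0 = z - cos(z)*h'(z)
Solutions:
 h(z) = C1 + Integral(z/cos(z), z)


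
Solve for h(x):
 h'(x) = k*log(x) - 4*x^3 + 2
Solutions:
 h(x) = C1 + k*x*log(x) - k*x - x^4 + 2*x


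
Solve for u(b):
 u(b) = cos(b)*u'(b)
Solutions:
 u(b) = C1*sqrt(sin(b) + 1)/sqrt(sin(b) - 1)


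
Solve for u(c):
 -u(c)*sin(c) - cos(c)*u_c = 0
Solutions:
 u(c) = C1*cos(c)


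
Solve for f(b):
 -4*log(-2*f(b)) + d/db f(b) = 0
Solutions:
 -Integral(1/(log(-_y) + log(2)), (_y, f(b)))/4 = C1 - b


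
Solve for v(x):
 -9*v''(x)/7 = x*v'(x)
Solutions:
 v(x) = C1 + C2*erf(sqrt(14)*x/6)


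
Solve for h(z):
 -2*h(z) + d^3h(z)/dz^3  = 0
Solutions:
 h(z) = C3*exp(2^(1/3)*z) + (C1*sin(2^(1/3)*sqrt(3)*z/2) + C2*cos(2^(1/3)*sqrt(3)*z/2))*exp(-2^(1/3)*z/2)


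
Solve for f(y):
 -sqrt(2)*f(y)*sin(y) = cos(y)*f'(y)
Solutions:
 f(y) = C1*cos(y)^(sqrt(2))


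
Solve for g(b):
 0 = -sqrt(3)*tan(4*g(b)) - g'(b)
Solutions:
 g(b) = -asin(C1*exp(-4*sqrt(3)*b))/4 + pi/4
 g(b) = asin(C1*exp(-4*sqrt(3)*b))/4


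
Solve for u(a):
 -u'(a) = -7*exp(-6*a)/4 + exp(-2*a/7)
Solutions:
 u(a) = C1 - 7*exp(-6*a)/24 + 7*exp(-2*a/7)/2


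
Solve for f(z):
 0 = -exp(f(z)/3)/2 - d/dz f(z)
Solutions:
 f(z) = 3*log(1/(C1 + z)) + 3*log(6)


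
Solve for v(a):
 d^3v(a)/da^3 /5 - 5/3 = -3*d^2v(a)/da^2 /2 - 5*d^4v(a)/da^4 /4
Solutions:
 v(a) = C1 + C2*a + 5*a^2/9 + (C3*sin(sqrt(746)*a/25) + C4*cos(sqrt(746)*a/25))*exp(-2*a/25)


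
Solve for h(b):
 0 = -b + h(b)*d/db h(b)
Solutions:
 h(b) = -sqrt(C1 + b^2)
 h(b) = sqrt(C1 + b^2)


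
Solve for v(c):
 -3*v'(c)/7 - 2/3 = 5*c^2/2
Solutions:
 v(c) = C1 - 35*c^3/18 - 14*c/9


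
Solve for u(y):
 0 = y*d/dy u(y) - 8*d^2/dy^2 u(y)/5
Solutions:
 u(y) = C1 + C2*erfi(sqrt(5)*y/4)


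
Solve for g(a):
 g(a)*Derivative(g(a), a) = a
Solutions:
 g(a) = -sqrt(C1 + a^2)
 g(a) = sqrt(C1 + a^2)


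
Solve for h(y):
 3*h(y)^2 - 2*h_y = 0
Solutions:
 h(y) = -2/(C1 + 3*y)


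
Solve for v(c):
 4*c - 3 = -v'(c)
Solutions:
 v(c) = C1 - 2*c^2 + 3*c


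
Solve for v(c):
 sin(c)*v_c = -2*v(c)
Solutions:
 v(c) = C1*(cos(c) + 1)/(cos(c) - 1)


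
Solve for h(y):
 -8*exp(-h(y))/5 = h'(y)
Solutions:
 h(y) = log(C1 - 8*y/5)


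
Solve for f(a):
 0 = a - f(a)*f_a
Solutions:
 f(a) = -sqrt(C1 + a^2)
 f(a) = sqrt(C1 + a^2)


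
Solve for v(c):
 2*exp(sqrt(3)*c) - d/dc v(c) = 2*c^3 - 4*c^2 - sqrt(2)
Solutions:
 v(c) = C1 - c^4/2 + 4*c^3/3 + sqrt(2)*c + 2*sqrt(3)*exp(sqrt(3)*c)/3


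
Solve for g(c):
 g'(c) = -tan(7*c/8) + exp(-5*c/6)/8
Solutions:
 g(c) = C1 - 4*log(tan(7*c/8)^2 + 1)/7 - 3*exp(-5*c/6)/20


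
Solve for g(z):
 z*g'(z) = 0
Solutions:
 g(z) = C1


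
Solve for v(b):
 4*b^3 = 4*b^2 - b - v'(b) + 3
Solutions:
 v(b) = C1 - b^4 + 4*b^3/3 - b^2/2 + 3*b


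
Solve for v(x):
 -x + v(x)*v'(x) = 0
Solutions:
 v(x) = -sqrt(C1 + x^2)
 v(x) = sqrt(C1 + x^2)


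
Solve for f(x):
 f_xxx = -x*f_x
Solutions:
 f(x) = C1 + Integral(C2*airyai(-x) + C3*airybi(-x), x)


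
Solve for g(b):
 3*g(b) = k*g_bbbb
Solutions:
 g(b) = C1*exp(-3^(1/4)*b*(1/k)^(1/4)) + C2*exp(3^(1/4)*b*(1/k)^(1/4)) + C3*exp(-3^(1/4)*I*b*(1/k)^(1/4)) + C4*exp(3^(1/4)*I*b*(1/k)^(1/4))


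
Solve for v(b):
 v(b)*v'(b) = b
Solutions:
 v(b) = -sqrt(C1 + b^2)
 v(b) = sqrt(C1 + b^2)


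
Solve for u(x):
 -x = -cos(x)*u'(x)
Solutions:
 u(x) = C1 + Integral(x/cos(x), x)


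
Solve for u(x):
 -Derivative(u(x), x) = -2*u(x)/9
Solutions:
 u(x) = C1*exp(2*x/9)


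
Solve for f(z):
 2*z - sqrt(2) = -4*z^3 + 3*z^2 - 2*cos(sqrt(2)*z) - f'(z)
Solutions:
 f(z) = C1 - z^4 + z^3 - z^2 + sqrt(2)*z - sqrt(2)*sin(sqrt(2)*z)


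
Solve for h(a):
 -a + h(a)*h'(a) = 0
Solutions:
 h(a) = -sqrt(C1 + a^2)
 h(a) = sqrt(C1 + a^2)


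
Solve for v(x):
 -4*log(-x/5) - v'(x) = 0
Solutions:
 v(x) = C1 - 4*x*log(-x) + 4*x*(1 + log(5))


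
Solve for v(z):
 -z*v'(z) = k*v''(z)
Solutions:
 v(z) = C1 + C2*sqrt(k)*erf(sqrt(2)*z*sqrt(1/k)/2)


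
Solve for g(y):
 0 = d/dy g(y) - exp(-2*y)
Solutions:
 g(y) = C1 - exp(-2*y)/2


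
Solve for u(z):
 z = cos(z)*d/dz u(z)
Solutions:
 u(z) = C1 + Integral(z/cos(z), z)


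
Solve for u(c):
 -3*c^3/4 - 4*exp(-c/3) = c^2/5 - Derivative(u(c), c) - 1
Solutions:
 u(c) = C1 + 3*c^4/16 + c^3/15 - c - 12*exp(-c/3)


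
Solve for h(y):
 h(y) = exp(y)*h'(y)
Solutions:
 h(y) = C1*exp(-exp(-y))


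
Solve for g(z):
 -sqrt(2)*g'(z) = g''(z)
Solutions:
 g(z) = C1 + C2*exp(-sqrt(2)*z)


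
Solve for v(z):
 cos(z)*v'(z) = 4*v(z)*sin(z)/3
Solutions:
 v(z) = C1/cos(z)^(4/3)


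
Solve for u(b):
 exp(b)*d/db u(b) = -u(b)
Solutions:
 u(b) = C1*exp(exp(-b))


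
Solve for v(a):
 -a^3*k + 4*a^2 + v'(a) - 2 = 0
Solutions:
 v(a) = C1 + a^4*k/4 - 4*a^3/3 + 2*a


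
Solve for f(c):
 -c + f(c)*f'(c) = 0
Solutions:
 f(c) = -sqrt(C1 + c^2)
 f(c) = sqrt(C1 + c^2)


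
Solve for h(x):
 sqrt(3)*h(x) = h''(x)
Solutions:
 h(x) = C1*exp(-3^(1/4)*x) + C2*exp(3^(1/4)*x)


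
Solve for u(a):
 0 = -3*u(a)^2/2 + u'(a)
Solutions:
 u(a) = -2/(C1 + 3*a)


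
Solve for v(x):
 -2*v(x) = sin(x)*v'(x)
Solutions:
 v(x) = C1*(cos(x) + 1)/(cos(x) - 1)


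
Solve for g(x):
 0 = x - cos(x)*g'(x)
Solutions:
 g(x) = C1 + Integral(x/cos(x), x)


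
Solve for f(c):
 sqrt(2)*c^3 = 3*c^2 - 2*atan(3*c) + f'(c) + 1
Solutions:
 f(c) = C1 + sqrt(2)*c^4/4 - c^3 + 2*c*atan(3*c) - c - log(9*c^2 + 1)/3


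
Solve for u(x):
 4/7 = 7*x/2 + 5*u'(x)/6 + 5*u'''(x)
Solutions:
 u(x) = C1 + C2*sin(sqrt(6)*x/6) + C3*cos(sqrt(6)*x/6) - 21*x^2/10 + 24*x/35


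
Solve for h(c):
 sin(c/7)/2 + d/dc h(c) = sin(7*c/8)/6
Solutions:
 h(c) = C1 + 7*cos(c/7)/2 - 4*cos(7*c/8)/21


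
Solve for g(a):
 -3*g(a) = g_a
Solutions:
 g(a) = C1*exp(-3*a)


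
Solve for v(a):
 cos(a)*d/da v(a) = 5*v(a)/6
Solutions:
 v(a) = C1*(sin(a) + 1)^(5/12)/(sin(a) - 1)^(5/12)


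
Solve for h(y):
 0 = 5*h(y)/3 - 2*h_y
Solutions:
 h(y) = C1*exp(5*y/6)


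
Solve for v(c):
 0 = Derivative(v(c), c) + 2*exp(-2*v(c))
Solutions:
 v(c) = log(-sqrt(C1 - 4*c))
 v(c) = log(C1 - 4*c)/2


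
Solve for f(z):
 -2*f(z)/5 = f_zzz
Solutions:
 f(z) = C3*exp(-2^(1/3)*5^(2/3)*z/5) + (C1*sin(2^(1/3)*sqrt(3)*5^(2/3)*z/10) + C2*cos(2^(1/3)*sqrt(3)*5^(2/3)*z/10))*exp(2^(1/3)*5^(2/3)*z/10)


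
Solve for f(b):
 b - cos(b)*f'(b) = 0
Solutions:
 f(b) = C1 + Integral(b/cos(b), b)


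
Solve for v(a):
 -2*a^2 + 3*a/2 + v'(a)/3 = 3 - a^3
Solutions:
 v(a) = C1 - 3*a^4/4 + 2*a^3 - 9*a^2/4 + 9*a


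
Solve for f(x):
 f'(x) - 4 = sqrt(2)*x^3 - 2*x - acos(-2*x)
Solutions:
 f(x) = C1 + sqrt(2)*x^4/4 - x^2 - x*acos(-2*x) + 4*x - sqrt(1 - 4*x^2)/2


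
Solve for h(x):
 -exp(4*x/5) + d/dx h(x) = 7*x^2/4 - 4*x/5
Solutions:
 h(x) = C1 + 7*x^3/12 - 2*x^2/5 + 5*exp(4*x/5)/4


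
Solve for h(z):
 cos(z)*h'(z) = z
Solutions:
 h(z) = C1 + Integral(z/cos(z), z)


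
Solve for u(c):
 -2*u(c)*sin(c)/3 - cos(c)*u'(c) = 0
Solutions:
 u(c) = C1*cos(c)^(2/3)


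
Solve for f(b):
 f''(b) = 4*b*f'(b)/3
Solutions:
 f(b) = C1 + C2*erfi(sqrt(6)*b/3)


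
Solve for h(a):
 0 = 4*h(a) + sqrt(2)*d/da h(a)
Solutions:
 h(a) = C1*exp(-2*sqrt(2)*a)


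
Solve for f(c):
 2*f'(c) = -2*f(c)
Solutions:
 f(c) = C1*exp(-c)


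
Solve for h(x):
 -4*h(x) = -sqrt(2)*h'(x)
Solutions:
 h(x) = C1*exp(2*sqrt(2)*x)


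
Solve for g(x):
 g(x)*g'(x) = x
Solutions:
 g(x) = -sqrt(C1 + x^2)
 g(x) = sqrt(C1 + x^2)


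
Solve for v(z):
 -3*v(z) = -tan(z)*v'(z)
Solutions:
 v(z) = C1*sin(z)^3


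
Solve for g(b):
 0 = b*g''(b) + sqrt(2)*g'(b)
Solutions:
 g(b) = C1 + C2*b^(1 - sqrt(2))


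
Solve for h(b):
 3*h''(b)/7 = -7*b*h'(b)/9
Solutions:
 h(b) = C1 + C2*erf(7*sqrt(6)*b/18)


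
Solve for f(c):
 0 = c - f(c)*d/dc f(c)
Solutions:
 f(c) = -sqrt(C1 + c^2)
 f(c) = sqrt(C1 + c^2)


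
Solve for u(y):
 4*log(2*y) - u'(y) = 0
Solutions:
 u(y) = C1 + 4*y*log(y) - 4*y + y*log(16)


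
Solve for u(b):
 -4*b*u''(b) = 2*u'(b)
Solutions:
 u(b) = C1 + C2*sqrt(b)


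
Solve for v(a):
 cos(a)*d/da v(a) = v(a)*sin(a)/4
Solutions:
 v(a) = C1/cos(a)^(1/4)


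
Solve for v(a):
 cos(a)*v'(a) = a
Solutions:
 v(a) = C1 + Integral(a/cos(a), a)


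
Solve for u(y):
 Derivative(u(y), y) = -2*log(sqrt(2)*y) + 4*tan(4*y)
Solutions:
 u(y) = C1 - 2*y*log(y) - y*log(2) + 2*y - log(cos(4*y))


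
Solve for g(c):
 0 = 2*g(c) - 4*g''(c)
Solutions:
 g(c) = C1*exp(-sqrt(2)*c/2) + C2*exp(sqrt(2)*c/2)


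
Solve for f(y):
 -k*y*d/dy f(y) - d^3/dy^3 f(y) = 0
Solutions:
 f(y) = C1 + Integral(C2*airyai(y*(-k)^(1/3)) + C3*airybi(y*(-k)^(1/3)), y)


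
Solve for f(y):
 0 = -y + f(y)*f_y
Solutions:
 f(y) = -sqrt(C1 + y^2)
 f(y) = sqrt(C1 + y^2)


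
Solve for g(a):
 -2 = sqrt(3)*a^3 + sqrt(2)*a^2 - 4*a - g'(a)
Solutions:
 g(a) = C1 + sqrt(3)*a^4/4 + sqrt(2)*a^3/3 - 2*a^2 + 2*a


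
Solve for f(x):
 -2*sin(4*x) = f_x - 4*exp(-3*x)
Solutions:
 f(x) = C1 + cos(4*x)/2 - 4*exp(-3*x)/3


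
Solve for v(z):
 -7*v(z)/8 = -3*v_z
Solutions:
 v(z) = C1*exp(7*z/24)


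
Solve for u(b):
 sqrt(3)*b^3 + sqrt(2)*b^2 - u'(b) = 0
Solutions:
 u(b) = C1 + sqrt(3)*b^4/4 + sqrt(2)*b^3/3


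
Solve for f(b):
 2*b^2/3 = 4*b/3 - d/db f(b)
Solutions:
 f(b) = C1 - 2*b^3/9 + 2*b^2/3


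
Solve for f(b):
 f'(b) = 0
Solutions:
 f(b) = C1


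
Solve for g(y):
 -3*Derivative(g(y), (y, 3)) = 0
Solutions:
 g(y) = C1 + C2*y + C3*y^2


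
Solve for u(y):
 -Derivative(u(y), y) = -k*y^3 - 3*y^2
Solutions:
 u(y) = C1 + k*y^4/4 + y^3


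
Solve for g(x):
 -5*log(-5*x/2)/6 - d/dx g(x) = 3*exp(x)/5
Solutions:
 g(x) = C1 - 5*x*log(-x)/6 + 5*x*(-log(5) + log(2) + 1)/6 - 3*exp(x)/5


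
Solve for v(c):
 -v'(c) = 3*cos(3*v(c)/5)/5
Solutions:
 3*c/5 - 5*log(sin(3*v(c)/5) - 1)/6 + 5*log(sin(3*v(c)/5) + 1)/6 = C1


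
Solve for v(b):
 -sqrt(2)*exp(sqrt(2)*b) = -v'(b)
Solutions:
 v(b) = C1 + exp(sqrt(2)*b)


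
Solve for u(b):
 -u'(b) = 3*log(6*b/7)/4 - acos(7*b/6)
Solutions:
 u(b) = C1 - 3*b*log(b)/4 + b*acos(7*b/6) - 3*b*log(6)/4 + 3*b/4 + 3*b*log(7)/4 - sqrt(36 - 49*b^2)/7


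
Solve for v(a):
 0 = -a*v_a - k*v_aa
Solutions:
 v(a) = C1 + C2*sqrt(k)*erf(sqrt(2)*a*sqrt(1/k)/2)


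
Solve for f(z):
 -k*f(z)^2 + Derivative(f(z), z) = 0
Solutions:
 f(z) = -1/(C1 + k*z)


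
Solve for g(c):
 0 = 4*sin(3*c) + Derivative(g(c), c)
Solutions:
 g(c) = C1 + 4*cos(3*c)/3


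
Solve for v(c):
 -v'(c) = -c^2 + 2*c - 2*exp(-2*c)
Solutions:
 v(c) = C1 + c^3/3 - c^2 - exp(-2*c)


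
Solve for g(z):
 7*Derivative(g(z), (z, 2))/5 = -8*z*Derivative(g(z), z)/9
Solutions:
 g(z) = C1 + C2*erf(2*sqrt(35)*z/21)


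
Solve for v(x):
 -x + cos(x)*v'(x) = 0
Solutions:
 v(x) = C1 + Integral(x/cos(x), x)


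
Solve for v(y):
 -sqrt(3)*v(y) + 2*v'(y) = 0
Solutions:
 v(y) = C1*exp(sqrt(3)*y/2)


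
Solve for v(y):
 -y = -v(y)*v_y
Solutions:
 v(y) = -sqrt(C1 + y^2)
 v(y) = sqrt(C1 + y^2)


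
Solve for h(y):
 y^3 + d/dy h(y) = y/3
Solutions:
 h(y) = C1 - y^4/4 + y^2/6


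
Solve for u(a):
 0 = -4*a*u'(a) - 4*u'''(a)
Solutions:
 u(a) = C1 + Integral(C2*airyai(-a) + C3*airybi(-a), a)


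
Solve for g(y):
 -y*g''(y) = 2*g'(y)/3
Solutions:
 g(y) = C1 + C2*y^(1/3)


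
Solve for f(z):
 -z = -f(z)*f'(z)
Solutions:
 f(z) = -sqrt(C1 + z^2)
 f(z) = sqrt(C1 + z^2)


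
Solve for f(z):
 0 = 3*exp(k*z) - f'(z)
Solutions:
 f(z) = C1 + 3*exp(k*z)/k


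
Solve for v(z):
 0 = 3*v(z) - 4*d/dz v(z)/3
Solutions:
 v(z) = C1*exp(9*z/4)


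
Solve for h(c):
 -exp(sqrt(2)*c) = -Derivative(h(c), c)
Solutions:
 h(c) = C1 + sqrt(2)*exp(sqrt(2)*c)/2


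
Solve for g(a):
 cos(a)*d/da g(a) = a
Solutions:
 g(a) = C1 + Integral(a/cos(a), a)


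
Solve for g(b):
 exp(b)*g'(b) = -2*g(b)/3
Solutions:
 g(b) = C1*exp(2*exp(-b)/3)


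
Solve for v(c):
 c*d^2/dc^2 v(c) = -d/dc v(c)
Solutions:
 v(c) = C1 + C2*log(c)


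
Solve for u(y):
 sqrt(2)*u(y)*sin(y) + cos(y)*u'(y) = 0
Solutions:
 u(y) = C1*cos(y)^(sqrt(2))


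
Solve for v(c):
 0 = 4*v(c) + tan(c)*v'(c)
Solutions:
 v(c) = C1/sin(c)^4
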